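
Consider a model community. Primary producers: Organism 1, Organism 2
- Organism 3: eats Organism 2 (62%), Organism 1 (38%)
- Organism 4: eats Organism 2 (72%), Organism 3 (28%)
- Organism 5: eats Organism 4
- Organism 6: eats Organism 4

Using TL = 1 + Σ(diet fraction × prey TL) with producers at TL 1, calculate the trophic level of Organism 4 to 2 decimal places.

Organism 3: 1 + (0.62×1 + 0.38×1) = 2
Organism 4: 1 + (0.72×1 + 0.28×2) = 2.28
Organism 5: 1 + 2.28 = 3.28
Organism 6: 1 + 2.28 = 3.28

2.28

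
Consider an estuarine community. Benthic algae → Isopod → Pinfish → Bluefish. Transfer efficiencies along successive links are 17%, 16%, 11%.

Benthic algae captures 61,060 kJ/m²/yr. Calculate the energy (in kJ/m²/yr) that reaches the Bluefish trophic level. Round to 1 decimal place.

182.7 kJ/m²/yr

Isopod: 61060 × 0.17 = 10380.2 kJ/m²/yr
Pinfish: 10380.2 × 0.16 = 1660.832 kJ/m²/yr
Bluefish: 1660.832 × 0.11 = 182.69152 kJ/m²/yr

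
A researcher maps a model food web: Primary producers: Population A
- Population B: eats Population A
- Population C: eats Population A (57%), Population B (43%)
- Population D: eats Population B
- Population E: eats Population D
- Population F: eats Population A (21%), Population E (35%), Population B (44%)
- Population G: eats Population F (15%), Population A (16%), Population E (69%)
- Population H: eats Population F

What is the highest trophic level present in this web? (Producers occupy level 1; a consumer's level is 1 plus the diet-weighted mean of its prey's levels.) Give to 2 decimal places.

Population B: 1 + 1 = 2
Population C: 1 + (0.57×1 + 0.43×2) = 2.43
Population D: 1 + 2 = 3
Population E: 1 + 3 = 4
Population F: 1 + (0.21×1 + 0.35×4 + 0.44×2) = 3.49
Population G: 1 + (0.15×3.49 + 0.16×1 + 0.69×4) = 4.4435
Population H: 1 + 3.49 = 4.49

4.49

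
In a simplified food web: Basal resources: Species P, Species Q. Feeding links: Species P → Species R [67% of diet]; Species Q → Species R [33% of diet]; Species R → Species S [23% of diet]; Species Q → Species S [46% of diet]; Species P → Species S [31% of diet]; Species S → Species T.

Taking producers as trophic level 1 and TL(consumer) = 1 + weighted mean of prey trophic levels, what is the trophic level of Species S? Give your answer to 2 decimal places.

2.23

Species R: 1 + (0.67×1 + 0.33×1) = 2
Species S: 1 + (0.23×2 + 0.46×1 + 0.31×1) = 2.23
Species T: 1 + 2.23 = 3.23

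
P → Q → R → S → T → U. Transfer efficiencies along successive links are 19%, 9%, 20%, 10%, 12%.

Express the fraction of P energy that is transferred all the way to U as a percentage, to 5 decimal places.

Product of link efficiencies: 0.19 × 0.09 × 0.2 × 0.1 × 0.12 = 0.00004104
As a percentage: 0.00004104 × 100 = 0.00410%

0.00410%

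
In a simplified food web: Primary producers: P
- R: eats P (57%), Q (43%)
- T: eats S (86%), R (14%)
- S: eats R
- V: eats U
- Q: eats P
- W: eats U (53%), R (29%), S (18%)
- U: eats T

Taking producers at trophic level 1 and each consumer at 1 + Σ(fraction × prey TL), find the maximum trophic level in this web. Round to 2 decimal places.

6.29

Q: 1 + 1 = 2
R: 1 + (0.57×1 + 0.43×2) = 2.43
S: 1 + 2.43 = 3.43
T: 1 + (0.86×3.43 + 0.14×2.43) = 4.29
U: 1 + 4.29 = 5.29
V: 1 + 5.29 = 6.29
W: 1 + (0.53×5.29 + 0.29×2.43 + 0.18×3.43) = 5.1258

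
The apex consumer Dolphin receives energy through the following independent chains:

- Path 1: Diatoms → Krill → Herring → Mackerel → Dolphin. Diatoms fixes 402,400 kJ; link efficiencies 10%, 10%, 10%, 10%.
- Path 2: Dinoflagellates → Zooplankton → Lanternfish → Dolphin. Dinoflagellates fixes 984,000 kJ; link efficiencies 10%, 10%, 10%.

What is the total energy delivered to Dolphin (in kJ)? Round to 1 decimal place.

Path 1: 402400 × 0.1 × 0.1 × 0.1 × 0.1 = 40.24 kJ
Path 2: 984000 × 0.1 × 0.1 × 0.1 = 984 kJ
Total at Dolphin: 40.24 + 984 = 1024.24 kJ

1024.2 kJ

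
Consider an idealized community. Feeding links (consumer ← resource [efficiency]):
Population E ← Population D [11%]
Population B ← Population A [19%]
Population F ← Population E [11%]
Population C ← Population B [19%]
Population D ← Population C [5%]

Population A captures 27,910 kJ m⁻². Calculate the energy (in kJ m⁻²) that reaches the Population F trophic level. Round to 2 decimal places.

Population B: 27910 × 0.19 = 5302.9 kJ m⁻²
Population C: 5302.9 × 0.19 = 1007.551 kJ m⁻²
Population D: 1007.551 × 0.05 = 50.37755 kJ m⁻²
Population E: 50.37755 × 0.11 = 5.5415305 kJ m⁻²
Population F: 5.5415305 × 0.11 = 0.609568355 kJ m⁻²

0.61 kJ m⁻²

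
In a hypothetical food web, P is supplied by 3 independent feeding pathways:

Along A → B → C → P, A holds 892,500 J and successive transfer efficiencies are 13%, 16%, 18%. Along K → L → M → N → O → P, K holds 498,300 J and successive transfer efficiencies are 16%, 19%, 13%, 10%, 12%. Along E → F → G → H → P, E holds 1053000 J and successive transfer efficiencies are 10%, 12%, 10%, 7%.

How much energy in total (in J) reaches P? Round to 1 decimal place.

3453.6 J

Via A: 892500 × 0.13 × 0.16 × 0.18 = 3341.52 J
Via K: 498300 × 0.16 × 0.19 × 0.13 × 0.1 × 0.12 = 23.6313792 J
Via E: 1053000 × 0.1 × 0.12 × 0.1 × 0.07 = 88.452 J
Total at P: 3341.52 + 23.6313792 + 88.452 = 3453.6033792 J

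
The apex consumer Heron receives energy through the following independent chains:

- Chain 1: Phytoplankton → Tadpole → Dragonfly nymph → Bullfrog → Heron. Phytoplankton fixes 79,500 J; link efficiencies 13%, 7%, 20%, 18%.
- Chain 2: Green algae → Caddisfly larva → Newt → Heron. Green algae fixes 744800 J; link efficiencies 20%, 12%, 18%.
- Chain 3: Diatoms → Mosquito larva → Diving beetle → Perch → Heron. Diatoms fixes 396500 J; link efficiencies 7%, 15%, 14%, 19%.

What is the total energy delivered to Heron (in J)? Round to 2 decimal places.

3354.32 J

Chain 1: 79500 × 0.13 × 0.07 × 0.2 × 0.18 = 26.0442 J
Chain 2: 744800 × 0.2 × 0.12 × 0.18 = 3217.536 J
Chain 3: 396500 × 0.07 × 0.15 × 0.14 × 0.19 = 110.74245 J
Total at Heron: 26.0442 + 3217.536 + 110.74245 = 3354.32265 J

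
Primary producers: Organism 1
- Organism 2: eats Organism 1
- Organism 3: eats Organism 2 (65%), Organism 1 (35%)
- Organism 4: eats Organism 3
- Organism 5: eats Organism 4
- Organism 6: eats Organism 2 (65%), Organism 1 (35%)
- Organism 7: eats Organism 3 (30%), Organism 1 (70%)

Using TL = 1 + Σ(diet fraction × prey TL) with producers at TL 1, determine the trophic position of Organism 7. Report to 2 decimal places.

Organism 2: 1 + 1 = 2
Organism 3: 1 + (0.65×2 + 0.35×1) = 2.65
Organism 4: 1 + 2.65 = 3.65
Organism 5: 1 + 3.65 = 4.65
Organism 6: 1 + (0.65×2 + 0.35×1) = 2.65
Organism 7: 1 + (0.3×2.65 + 0.7×1) = 2.495

2.50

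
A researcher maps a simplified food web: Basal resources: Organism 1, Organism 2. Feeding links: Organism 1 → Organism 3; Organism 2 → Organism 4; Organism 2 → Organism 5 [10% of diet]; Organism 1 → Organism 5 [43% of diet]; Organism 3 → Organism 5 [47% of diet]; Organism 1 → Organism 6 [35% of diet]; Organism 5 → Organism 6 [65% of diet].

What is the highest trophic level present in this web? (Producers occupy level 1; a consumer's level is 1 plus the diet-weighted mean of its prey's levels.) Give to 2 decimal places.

2.96

Organism 3: 1 + 1 = 2
Organism 4: 1 + 1 = 2
Organism 5: 1 + (0.1×1 + 0.43×1 + 0.47×2) = 2.47
Organism 6: 1 + (0.35×1 + 0.65×2.47) = 2.9555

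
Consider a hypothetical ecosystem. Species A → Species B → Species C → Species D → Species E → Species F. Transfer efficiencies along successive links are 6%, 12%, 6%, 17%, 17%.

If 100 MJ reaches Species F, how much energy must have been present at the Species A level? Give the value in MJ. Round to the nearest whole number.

Cumulative transfer efficiency: 0.06 × 0.12 × 0.06 × 0.17 × 0.17 = 0.0000124848
Species A energy = 100 / 0.0000124848 = 8009740 MJ

8009740 MJ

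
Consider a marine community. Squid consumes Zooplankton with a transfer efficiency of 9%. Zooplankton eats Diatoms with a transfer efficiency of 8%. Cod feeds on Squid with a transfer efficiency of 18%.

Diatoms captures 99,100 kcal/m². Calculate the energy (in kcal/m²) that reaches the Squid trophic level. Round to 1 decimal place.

713.5 kcal/m²

Zooplankton: 99100 × 0.08 = 7928 kcal/m²
Squid: 7928 × 0.09 = 713.52 kcal/m²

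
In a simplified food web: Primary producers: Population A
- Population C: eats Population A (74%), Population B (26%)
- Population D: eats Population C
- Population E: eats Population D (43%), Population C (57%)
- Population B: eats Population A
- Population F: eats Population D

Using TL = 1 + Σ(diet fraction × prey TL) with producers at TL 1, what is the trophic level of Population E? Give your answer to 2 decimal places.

Population B: 1 + 1 = 2
Population C: 1 + (0.74×1 + 0.26×2) = 2.26
Population D: 1 + 2.26 = 3.26
Population E: 1 + (0.43×3.26 + 0.57×2.26) = 3.69
Population F: 1 + 3.26 = 4.26

3.69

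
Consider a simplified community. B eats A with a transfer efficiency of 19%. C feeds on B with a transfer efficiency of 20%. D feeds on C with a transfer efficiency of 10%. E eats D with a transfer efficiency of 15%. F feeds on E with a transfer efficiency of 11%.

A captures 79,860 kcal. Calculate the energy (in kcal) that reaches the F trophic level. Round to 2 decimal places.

5.01 kcal

B: 79860 × 0.19 = 15173.4 kcal
C: 15173.4 × 0.2 = 3034.68 kcal
D: 3034.68 × 0.1 = 303.468 kcal
E: 303.468 × 0.15 = 45.5202 kcal
F: 45.5202 × 0.11 = 5.007222 kcal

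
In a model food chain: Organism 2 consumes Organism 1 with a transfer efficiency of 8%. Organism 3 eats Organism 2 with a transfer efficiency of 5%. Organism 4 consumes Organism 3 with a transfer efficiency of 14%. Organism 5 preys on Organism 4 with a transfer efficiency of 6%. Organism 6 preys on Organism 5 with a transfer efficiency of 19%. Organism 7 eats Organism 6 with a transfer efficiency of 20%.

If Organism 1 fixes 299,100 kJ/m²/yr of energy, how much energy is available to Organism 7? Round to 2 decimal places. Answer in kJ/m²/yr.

Organism 2: 299100 × 0.08 = 23928 kJ/m²/yr
Organism 3: 23928 × 0.05 = 1196.4 kJ/m²/yr
Organism 4: 1196.4 × 0.14 = 167.496 kJ/m²/yr
Organism 5: 167.496 × 0.06 = 10.04976 kJ/m²/yr
Organism 6: 10.04976 × 0.19 = 1.9094544 kJ/m²/yr
Organism 7: 1.9094544 × 0.2 = 0.38189088 kJ/m²/yr

0.38 kJ/m²/yr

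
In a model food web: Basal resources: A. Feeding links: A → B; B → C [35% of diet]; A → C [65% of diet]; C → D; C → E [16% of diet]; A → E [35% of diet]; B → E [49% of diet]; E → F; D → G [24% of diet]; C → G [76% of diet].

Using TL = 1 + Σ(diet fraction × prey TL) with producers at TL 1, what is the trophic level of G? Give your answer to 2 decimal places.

3.59

B: 1 + 1 = 2
C: 1 + (0.35×2 + 0.65×1) = 2.35
D: 1 + 2.35 = 3.35
E: 1 + (0.16×2.35 + 0.35×1 + 0.49×2) = 2.706
F: 1 + 2.706 = 3.706
G: 1 + (0.24×3.35 + 0.76×2.35) = 3.59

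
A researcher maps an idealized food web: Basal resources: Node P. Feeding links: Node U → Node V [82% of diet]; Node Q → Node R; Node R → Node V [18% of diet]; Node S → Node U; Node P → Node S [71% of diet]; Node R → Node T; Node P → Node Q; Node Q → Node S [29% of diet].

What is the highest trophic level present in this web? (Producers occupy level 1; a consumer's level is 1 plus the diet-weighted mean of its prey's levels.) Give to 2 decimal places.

4.24

Node Q: 1 + 1 = 2
Node R: 1 + 2 = 3
Node S: 1 + (0.29×2 + 0.71×1) = 2.29
Node T: 1 + 3 = 4
Node U: 1 + 2.29 = 3.29
Node V: 1 + (0.18×3 + 0.82×3.29) = 4.2378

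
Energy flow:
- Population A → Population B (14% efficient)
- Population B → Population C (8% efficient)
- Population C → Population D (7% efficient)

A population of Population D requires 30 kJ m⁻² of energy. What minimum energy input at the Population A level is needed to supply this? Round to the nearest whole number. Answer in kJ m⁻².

38265 kJ m⁻²

Cumulative transfer efficiency: 0.14 × 0.08 × 0.07 = 0.000784
Population A energy = 30 / 0.000784 = 38265 kJ m⁻²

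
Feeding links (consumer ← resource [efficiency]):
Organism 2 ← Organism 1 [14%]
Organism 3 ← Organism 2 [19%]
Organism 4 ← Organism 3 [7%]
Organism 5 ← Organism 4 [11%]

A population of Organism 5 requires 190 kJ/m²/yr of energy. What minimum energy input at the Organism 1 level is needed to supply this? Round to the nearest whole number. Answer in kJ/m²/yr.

927644 kJ/m²/yr

Cumulative transfer efficiency: 0.14 × 0.19 × 0.07 × 0.11 = 0.00020482
Organism 1 energy = 190 / 0.00020482 = 927644 kJ/m²/yr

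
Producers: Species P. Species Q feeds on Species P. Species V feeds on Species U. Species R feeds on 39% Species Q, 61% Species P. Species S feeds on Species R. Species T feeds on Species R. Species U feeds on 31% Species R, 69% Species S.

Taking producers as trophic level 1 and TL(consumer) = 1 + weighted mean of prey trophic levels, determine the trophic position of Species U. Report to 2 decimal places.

4.08

Species Q: 1 + 1 = 2
Species R: 1 + (0.39×2 + 0.61×1) = 2.39
Species S: 1 + 2.39 = 3.39
Species T: 1 + 2.39 = 3.39
Species U: 1 + (0.31×2.39 + 0.69×3.39) = 4.08
Species V: 1 + 4.08 = 5.08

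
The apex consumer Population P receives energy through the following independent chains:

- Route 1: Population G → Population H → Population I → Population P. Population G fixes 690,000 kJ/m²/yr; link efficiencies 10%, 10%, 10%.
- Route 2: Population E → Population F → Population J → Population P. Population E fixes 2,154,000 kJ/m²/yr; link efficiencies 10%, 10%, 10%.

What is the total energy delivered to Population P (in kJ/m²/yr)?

Route 1: 690000 × 0.1 × 0.1 × 0.1 = 690 kJ/m²/yr
Route 2: 2154000 × 0.1 × 0.1 × 0.1 = 2154 kJ/m²/yr
Total at Population P: 690 + 2154 = 2844 kJ/m²/yr

2844 kJ/m²/yr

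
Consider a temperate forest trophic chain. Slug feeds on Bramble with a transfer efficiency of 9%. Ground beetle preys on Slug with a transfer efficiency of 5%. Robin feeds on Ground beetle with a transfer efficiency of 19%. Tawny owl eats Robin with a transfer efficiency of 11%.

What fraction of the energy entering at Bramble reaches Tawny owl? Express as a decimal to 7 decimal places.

0.0000941

Product of link efficiencies: 0.09 × 0.05 × 0.19 × 0.11 = 0.00009405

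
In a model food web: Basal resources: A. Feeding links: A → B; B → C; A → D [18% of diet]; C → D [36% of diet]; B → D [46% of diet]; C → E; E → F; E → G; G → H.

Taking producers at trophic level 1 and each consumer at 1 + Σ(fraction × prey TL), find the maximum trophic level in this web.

6

B: 1 + 1 = 2
C: 1 + 2 = 3
D: 1 + (0.18×1 + 0.36×3 + 0.46×2) = 3.18
E: 1 + 3 = 4
F: 1 + 4 = 5
G: 1 + 4 = 5
H: 1 + 5 = 6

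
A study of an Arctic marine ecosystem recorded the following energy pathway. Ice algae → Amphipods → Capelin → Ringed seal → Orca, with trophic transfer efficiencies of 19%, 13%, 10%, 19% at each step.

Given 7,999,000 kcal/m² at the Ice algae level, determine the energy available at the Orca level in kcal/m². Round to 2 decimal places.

Amphipods: 7999000 × 0.19 = 1519810 kcal/m²
Capelin: 1519810 × 0.13 = 197575.3 kcal/m²
Ringed seal: 197575.3 × 0.1 = 19757.53 kcal/m²
Orca: 19757.53 × 0.19 = 3753.9307 kcal/m²

3753.93 kcal/m²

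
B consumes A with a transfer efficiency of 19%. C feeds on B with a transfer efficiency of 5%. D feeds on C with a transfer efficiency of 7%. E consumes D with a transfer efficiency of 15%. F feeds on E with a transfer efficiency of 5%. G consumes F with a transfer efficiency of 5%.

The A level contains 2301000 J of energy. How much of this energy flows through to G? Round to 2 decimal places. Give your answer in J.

0.57 J

B: 2301000 × 0.19 = 437190 J
C: 437190 × 0.05 = 21859.5 J
D: 21859.5 × 0.07 = 1530.165 J
E: 1530.165 × 0.15 = 229.52475 J
F: 229.52475 × 0.05 = 11.4762375 J
G: 11.4762375 × 0.05 = 0.573811875 J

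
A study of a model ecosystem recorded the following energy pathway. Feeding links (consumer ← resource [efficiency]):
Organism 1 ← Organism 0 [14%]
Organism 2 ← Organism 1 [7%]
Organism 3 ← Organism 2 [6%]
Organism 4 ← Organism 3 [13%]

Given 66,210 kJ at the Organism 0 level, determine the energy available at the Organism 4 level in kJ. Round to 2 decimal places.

Organism 1: 66210 × 0.14 = 9269.4 kJ
Organism 2: 9269.4 × 0.07 = 648.858 kJ
Organism 3: 648.858 × 0.06 = 38.93148 kJ
Organism 4: 38.93148 × 0.13 = 5.0610924 kJ

5.06 kJ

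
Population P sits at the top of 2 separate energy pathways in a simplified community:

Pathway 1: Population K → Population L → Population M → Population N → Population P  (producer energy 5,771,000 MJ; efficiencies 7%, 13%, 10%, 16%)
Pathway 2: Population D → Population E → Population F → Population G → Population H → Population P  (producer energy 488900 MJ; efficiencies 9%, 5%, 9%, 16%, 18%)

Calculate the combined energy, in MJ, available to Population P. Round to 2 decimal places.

845.96 MJ

Pathway 1: 5771000 × 0.07 × 0.13 × 0.1 × 0.16 = 840.2576 MJ
Pathway 2: 488900 × 0.09 × 0.05 × 0.09 × 0.16 × 0.18 = 5.7025296 MJ
Total at Population P: 840.2576 + 5.7025296 = 845.9601296 MJ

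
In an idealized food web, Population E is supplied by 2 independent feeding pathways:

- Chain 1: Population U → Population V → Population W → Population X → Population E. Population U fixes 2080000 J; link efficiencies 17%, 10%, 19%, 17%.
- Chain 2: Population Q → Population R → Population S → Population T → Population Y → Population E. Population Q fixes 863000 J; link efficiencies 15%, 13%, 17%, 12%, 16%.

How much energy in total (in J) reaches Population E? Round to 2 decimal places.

Chain 1: 2080000 × 0.17 × 0.1 × 0.19 × 0.17 = 1142.128 J
Chain 2: 863000 × 0.15 × 0.13 × 0.17 × 0.12 × 0.16 = 54.928224 J
Total at Population E: 1142.128 + 54.928224 = 1197.056224 J

1197.06 J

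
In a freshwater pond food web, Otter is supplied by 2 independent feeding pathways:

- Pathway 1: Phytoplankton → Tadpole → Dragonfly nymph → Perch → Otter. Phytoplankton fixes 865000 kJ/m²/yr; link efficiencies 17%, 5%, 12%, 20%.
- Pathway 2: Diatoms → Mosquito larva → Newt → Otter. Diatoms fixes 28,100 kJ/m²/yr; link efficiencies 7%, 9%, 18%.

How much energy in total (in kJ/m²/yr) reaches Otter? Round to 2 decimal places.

Pathway 1: 865000 × 0.17 × 0.05 × 0.12 × 0.2 = 176.46 kJ/m²/yr
Pathway 2: 28100 × 0.07 × 0.09 × 0.18 = 31.8654 kJ/m²/yr
Total at Otter: 176.46 + 31.8654 = 208.3254 kJ/m²/yr

208.33 kJ/m²/yr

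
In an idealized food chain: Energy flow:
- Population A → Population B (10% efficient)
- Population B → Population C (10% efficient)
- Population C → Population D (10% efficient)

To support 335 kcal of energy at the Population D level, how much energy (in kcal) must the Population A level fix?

Cumulative transfer efficiency: 0.1 × 0.1 × 0.1 = 0.001
Population A energy = 335 / 0.001 = 335000 kcal

335000 kcal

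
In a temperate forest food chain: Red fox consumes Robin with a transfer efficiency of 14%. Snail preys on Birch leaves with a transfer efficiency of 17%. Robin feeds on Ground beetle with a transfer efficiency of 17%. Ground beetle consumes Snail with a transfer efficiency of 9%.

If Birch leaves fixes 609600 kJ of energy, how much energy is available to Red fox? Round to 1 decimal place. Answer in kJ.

Snail: 609600 × 0.17 = 103632 kJ
Ground beetle: 103632 × 0.09 = 9326.88 kJ
Robin: 9326.88 × 0.17 = 1585.5696 kJ
Red fox: 1585.5696 × 0.14 = 221.979744 kJ

222.0 kJ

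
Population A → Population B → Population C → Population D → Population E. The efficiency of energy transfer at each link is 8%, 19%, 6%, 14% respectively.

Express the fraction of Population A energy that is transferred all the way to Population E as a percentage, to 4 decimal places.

0.0128%

Product of link efficiencies: 0.08 × 0.19 × 0.06 × 0.14 = 0.00012768
As a percentage: 0.00012768 × 100 = 0.0128%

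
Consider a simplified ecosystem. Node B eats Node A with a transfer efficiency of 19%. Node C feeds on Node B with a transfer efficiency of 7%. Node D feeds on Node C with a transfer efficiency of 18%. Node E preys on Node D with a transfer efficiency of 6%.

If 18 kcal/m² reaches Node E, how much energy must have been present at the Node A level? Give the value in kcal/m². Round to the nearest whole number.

Cumulative transfer efficiency: 0.19 × 0.07 × 0.18 × 0.06 = 0.00014364
Node A energy = 18 / 0.00014364 = 125313 kcal/m²

125313 kcal/m²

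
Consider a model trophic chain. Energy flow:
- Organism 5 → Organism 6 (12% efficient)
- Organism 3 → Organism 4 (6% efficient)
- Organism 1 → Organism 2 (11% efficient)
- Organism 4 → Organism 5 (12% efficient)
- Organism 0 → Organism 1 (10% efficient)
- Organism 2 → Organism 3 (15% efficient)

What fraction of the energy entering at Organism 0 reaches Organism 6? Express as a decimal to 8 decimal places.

0.00000143

Product of link efficiencies: 0.1 × 0.11 × 0.15 × 0.06 × 0.12 × 0.12 = 0.0000014256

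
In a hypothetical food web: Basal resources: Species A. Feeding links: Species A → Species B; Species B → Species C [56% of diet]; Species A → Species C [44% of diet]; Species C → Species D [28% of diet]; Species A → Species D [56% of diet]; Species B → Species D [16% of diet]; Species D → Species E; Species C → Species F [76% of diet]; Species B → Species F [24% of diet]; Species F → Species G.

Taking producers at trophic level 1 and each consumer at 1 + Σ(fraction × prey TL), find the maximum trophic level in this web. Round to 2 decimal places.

4.43

Species B: 1 + 1 = 2
Species C: 1 + (0.56×2 + 0.44×1) = 2.56
Species D: 1 + (0.28×2.56 + 0.56×1 + 0.16×2) = 2.5968
Species E: 1 + 2.5968 = 3.5968
Species F: 1 + (0.76×2.56 + 0.24×2) = 3.4256
Species G: 1 + 3.4256 = 4.4256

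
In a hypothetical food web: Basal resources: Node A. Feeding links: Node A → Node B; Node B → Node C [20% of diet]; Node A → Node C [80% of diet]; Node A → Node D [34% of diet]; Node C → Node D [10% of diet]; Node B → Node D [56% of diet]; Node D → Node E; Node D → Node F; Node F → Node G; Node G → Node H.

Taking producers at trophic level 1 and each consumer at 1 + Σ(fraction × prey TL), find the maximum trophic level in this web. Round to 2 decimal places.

5.68

Node B: 1 + 1 = 2
Node C: 1 + (0.2×2 + 0.8×1) = 2.2
Node D: 1 + (0.34×1 + 0.1×2.2 + 0.56×2) = 2.68
Node E: 1 + 2.68 = 3.68
Node F: 1 + 2.68 = 3.68
Node G: 1 + 3.68 = 4.68
Node H: 1 + 4.68 = 5.68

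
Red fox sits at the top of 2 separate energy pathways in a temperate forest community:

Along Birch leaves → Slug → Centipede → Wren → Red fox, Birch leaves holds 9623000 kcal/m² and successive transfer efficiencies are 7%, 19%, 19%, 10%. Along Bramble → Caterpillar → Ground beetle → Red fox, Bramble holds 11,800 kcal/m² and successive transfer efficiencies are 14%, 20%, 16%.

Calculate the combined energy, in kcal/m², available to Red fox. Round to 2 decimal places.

Via Birch leaves: 9623000 × 0.07 × 0.19 × 0.19 × 0.1 = 2431.7321 kcal/m²
Via Bramble: 11800 × 0.14 × 0.2 × 0.16 = 52.864 kcal/m²
Total at Red fox: 2431.7321 + 52.864 = 2484.5961 kcal/m²

2484.60 kcal/m²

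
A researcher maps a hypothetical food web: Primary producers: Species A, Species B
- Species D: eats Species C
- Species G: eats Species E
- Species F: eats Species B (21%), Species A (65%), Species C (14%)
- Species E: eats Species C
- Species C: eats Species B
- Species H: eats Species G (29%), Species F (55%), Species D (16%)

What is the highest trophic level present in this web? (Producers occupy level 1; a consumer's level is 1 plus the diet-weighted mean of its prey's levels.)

4

Species C: 1 + 1 = 2
Species D: 1 + 2 = 3
Species E: 1 + 2 = 3
Species F: 1 + (0.21×1 + 0.65×1 + 0.14×2) = 2.14
Species G: 1 + 3 = 4
Species H: 1 + (0.29×4 + 0.55×2.14 + 0.16×3) = 3.817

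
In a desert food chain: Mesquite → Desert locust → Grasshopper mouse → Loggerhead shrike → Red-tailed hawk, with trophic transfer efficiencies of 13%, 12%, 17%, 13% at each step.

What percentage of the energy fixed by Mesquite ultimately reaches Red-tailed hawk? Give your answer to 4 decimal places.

0.0345%

Product of link efficiencies: 0.13 × 0.12 × 0.17 × 0.13 = 0.00034476
As a percentage: 0.00034476 × 100 = 0.0345%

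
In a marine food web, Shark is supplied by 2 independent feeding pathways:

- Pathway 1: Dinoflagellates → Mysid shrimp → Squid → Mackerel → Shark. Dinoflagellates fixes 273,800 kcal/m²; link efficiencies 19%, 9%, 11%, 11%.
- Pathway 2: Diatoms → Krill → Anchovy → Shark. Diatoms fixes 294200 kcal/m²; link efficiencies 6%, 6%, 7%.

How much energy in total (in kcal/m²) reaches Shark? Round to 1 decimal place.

130.8 kcal/m²

Pathway 1: 273800 × 0.19 × 0.09 × 0.11 × 0.11 = 56.651958 kcal/m²
Pathway 2: 294200 × 0.06 × 0.06 × 0.07 = 74.1384 kcal/m²
Total at Shark: 56.651958 + 74.1384 = 130.790358 kcal/m²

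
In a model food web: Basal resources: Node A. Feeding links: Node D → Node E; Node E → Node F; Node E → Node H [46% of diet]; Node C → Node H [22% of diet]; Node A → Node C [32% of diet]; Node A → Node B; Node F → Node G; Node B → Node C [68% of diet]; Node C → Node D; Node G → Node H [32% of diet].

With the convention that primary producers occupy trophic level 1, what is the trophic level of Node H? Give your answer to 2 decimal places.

5.88

Node B: 1 + 1 = 2
Node C: 1 + (0.32×1 + 0.68×2) = 2.68
Node D: 1 + 2.68 = 3.68
Node E: 1 + 3.68 = 4.68
Node F: 1 + 4.68 = 5.68
Node G: 1 + 5.68 = 6.68
Node H: 1 + (0.46×4.68 + 0.32×6.68 + 0.22×2.68) = 5.88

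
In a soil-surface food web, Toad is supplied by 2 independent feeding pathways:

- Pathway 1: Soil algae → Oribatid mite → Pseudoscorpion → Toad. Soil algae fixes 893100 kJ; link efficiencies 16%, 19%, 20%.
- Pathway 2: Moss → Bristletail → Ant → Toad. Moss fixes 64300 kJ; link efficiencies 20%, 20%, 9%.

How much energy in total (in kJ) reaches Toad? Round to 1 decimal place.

5661.5 kJ

Pathway 1: 893100 × 0.16 × 0.19 × 0.2 = 5430.048 kJ
Pathway 2: 64300 × 0.2 × 0.2 × 0.09 = 231.48 kJ
Total at Toad: 5430.048 + 231.48 = 5661.528 kJ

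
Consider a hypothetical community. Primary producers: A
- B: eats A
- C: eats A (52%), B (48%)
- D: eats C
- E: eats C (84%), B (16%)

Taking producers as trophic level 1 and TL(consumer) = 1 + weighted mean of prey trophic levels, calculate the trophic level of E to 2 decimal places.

3.40

B: 1 + 1 = 2
C: 1 + (0.52×1 + 0.48×2) = 2.48
D: 1 + 2.48 = 3.48
E: 1 + (0.84×2.48 + 0.16×2) = 3.4032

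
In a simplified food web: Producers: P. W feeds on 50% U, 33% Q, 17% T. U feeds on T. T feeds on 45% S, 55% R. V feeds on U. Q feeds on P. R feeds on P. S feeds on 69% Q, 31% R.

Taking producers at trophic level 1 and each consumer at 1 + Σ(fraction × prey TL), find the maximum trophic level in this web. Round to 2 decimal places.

5.45

Q: 1 + 1 = 2
R: 1 + 1 = 2
S: 1 + (0.69×2 + 0.31×2) = 3
T: 1 + (0.45×3 + 0.55×2) = 3.45
U: 1 + 3.45 = 4.45
V: 1 + 4.45 = 5.45
W: 1 + (0.5×4.45 + 0.33×2 + 0.17×3.45) = 4.4715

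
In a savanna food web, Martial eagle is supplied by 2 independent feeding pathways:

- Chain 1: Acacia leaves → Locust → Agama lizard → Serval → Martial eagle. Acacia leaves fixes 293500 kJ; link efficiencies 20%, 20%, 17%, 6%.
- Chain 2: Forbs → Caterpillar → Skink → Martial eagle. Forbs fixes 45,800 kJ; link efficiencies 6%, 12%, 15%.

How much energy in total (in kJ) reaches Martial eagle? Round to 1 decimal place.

169.2 kJ

Chain 1: 293500 × 0.2 × 0.2 × 0.17 × 0.06 = 119.748 kJ
Chain 2: 45800 × 0.06 × 0.12 × 0.15 = 49.464 kJ
Total at Martial eagle: 119.748 + 49.464 = 169.212 kJ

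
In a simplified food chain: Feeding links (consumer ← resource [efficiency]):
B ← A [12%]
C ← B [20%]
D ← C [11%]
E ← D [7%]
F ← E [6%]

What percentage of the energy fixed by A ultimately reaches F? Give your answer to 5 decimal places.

0.00111%

Product of link efficiencies: 0.12 × 0.2 × 0.11 × 0.07 × 0.06 = 0.000011088
As a percentage: 0.000011088 × 100 = 0.00111%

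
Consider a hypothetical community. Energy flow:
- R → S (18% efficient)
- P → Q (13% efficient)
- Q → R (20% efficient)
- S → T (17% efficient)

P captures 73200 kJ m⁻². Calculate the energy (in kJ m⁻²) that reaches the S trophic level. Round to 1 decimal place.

Q: 73200 × 0.13 = 9516 kJ m⁻²
R: 9516 × 0.2 = 1903.2 kJ m⁻²
S: 1903.2 × 0.18 = 342.576 kJ m⁻²

342.6 kJ m⁻²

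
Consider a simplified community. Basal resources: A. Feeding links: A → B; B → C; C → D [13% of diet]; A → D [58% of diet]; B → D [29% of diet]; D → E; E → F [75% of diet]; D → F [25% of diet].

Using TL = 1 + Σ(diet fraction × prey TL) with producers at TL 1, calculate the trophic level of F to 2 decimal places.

4.30

B: 1 + 1 = 2
C: 1 + 2 = 3
D: 1 + (0.13×3 + 0.58×1 + 0.29×2) = 2.55
E: 1 + 2.55 = 3.55
F: 1 + (0.75×3.55 + 0.25×2.55) = 4.3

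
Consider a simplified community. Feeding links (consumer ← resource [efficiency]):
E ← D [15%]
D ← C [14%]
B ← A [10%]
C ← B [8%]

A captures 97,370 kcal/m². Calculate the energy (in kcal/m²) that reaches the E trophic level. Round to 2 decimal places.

16.36 kcal/m²

B: 97370 × 0.1 = 9737 kcal/m²
C: 9737 × 0.08 = 778.96 kcal/m²
D: 778.96 × 0.14 = 109.0544 kcal/m²
E: 109.0544 × 0.15 = 16.35816 kcal/m²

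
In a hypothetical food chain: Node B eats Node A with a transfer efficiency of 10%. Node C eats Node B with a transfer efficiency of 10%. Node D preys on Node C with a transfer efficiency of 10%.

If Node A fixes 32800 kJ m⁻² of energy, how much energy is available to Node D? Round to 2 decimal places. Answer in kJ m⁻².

Node B: 32800 × 0.1 = 3280 kJ m⁻²
Node C: 3280 × 0.1 = 328 kJ m⁻²
Node D: 328 × 0.1 = 32.8 kJ m⁻²

32.80 kJ m⁻²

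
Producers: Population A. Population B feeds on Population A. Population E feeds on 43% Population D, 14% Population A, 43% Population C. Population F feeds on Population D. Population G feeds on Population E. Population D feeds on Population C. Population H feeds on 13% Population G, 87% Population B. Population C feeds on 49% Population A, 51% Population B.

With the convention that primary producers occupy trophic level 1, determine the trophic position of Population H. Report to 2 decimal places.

3.35

Population B: 1 + 1 = 2
Population C: 1 + (0.49×1 + 0.51×2) = 2.51
Population D: 1 + 2.51 = 3.51
Population E: 1 + (0.43×3.51 + 0.14×1 + 0.43×2.51) = 3.7286
Population F: 1 + 3.51 = 4.51
Population G: 1 + 3.7286 = 4.7286
Population H: 1 + (0.13×4.7286 + 0.87×2) = 3.354718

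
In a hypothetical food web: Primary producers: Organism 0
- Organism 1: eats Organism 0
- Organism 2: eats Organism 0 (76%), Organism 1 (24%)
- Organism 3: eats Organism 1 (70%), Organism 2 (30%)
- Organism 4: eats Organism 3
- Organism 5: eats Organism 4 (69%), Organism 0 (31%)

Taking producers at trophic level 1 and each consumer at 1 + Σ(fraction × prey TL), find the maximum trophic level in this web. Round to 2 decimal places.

4.12

Organism 1: 1 + 1 = 2
Organism 2: 1 + (0.76×1 + 0.24×2) = 2.24
Organism 3: 1 + (0.7×2 + 0.3×2.24) = 3.072
Organism 4: 1 + 3.072 = 4.072
Organism 5: 1 + (0.69×4.072 + 0.31×1) = 4.11968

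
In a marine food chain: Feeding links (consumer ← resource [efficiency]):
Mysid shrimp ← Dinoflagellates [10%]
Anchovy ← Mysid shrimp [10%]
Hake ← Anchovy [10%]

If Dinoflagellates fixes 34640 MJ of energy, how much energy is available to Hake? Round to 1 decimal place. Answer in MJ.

34.6 MJ

Mysid shrimp: 34640 × 0.1 = 3464 MJ
Anchovy: 3464 × 0.1 = 346.4 MJ
Hake: 346.4 × 0.1 = 34.64 MJ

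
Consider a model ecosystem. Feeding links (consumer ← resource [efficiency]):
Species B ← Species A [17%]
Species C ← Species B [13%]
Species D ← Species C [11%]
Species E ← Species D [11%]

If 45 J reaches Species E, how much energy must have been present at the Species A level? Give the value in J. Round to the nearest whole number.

168281 J

Cumulative transfer efficiency: 0.17 × 0.13 × 0.11 × 0.11 = 0.00026741
Species A energy = 45 / 0.00026741 = 168281 J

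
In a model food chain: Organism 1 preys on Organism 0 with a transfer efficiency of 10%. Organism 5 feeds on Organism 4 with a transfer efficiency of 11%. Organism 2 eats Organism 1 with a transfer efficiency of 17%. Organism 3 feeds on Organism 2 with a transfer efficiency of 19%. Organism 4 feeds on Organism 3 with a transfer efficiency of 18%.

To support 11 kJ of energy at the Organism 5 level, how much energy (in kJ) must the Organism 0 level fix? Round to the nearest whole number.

171999 kJ

Cumulative transfer efficiency: 0.1 × 0.17 × 0.19 × 0.18 × 0.11 = 0.000063954
Organism 0 energy = 11 / 0.000063954 = 171999 kJ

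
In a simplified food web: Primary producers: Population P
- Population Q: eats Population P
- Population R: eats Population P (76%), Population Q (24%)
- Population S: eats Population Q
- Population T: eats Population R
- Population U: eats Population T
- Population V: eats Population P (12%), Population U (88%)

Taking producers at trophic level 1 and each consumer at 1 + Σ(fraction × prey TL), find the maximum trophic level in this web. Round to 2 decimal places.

4.85

Population Q: 1 + 1 = 2
Population R: 1 + (0.76×1 + 0.24×2) = 2.24
Population S: 1 + 2 = 3
Population T: 1 + 2.24 = 3.24
Population U: 1 + 3.24 = 4.24
Population V: 1 + (0.12×1 + 0.88×4.24) = 4.8512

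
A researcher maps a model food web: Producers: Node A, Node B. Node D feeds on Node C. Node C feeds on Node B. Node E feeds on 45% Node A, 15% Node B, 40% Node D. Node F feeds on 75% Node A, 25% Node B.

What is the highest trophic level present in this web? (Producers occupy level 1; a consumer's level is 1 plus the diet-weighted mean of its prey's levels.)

3

Node C: 1 + 1 = 2
Node D: 1 + 2 = 3
Node E: 1 + (0.45×1 + 0.15×1 + 0.4×3) = 2.8
Node F: 1 + (0.75×1 + 0.25×1) = 2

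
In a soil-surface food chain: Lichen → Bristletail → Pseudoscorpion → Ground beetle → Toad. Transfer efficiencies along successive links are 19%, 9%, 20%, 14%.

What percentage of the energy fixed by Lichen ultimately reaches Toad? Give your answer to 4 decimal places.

Product of link efficiencies: 0.19 × 0.09 × 0.2 × 0.14 = 0.0004788
As a percentage: 0.0004788 × 100 = 0.0479%

0.0479%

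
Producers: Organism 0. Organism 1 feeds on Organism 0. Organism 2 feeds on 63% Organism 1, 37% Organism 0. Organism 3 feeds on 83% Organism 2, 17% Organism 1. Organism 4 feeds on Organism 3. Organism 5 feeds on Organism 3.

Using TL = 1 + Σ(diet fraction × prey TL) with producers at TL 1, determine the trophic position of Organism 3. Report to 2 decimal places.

3.52

Organism 1: 1 + 1 = 2
Organism 2: 1 + (0.63×2 + 0.37×1) = 2.63
Organism 3: 1 + (0.83×2.63 + 0.17×2) = 3.5229
Organism 4: 1 + 3.5229 = 4.5229
Organism 5: 1 + 3.5229 = 4.5229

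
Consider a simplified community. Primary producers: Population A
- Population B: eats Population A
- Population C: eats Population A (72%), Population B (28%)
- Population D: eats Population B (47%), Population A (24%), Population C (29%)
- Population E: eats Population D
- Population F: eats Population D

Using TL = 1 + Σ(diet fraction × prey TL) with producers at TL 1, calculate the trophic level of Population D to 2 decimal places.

2.84

Population B: 1 + 1 = 2
Population C: 1 + (0.72×1 + 0.28×2) = 2.28
Population D: 1 + (0.47×2 + 0.24×1 + 0.29×2.28) = 2.8412
Population E: 1 + 2.8412 = 3.8412
Population F: 1 + 2.8412 = 3.8412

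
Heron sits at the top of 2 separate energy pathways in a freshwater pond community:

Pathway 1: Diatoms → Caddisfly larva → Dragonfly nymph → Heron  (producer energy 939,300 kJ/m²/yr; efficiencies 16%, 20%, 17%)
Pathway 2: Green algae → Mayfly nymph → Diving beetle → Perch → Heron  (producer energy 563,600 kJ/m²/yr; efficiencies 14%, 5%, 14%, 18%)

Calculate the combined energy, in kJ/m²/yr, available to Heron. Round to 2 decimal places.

5209.21 kJ/m²/yr

Pathway 1: 939300 × 0.16 × 0.2 × 0.17 = 5109.792 kJ/m²/yr
Pathway 2: 563600 × 0.14 × 0.05 × 0.14 × 0.18 = 99.41904 kJ/m²/yr
Total at Heron: 5109.792 + 99.41904 = 5209.21104 kJ/m²/yr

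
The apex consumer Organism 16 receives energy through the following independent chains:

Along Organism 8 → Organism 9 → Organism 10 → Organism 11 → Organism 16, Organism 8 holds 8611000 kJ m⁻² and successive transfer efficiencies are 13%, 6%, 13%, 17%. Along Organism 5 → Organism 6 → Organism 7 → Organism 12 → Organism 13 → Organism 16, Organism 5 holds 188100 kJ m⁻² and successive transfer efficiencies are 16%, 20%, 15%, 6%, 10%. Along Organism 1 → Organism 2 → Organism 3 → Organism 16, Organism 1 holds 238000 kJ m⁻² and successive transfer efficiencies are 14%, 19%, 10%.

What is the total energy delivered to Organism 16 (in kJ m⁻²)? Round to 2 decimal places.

Via Organism 8: 8611000 × 0.13 × 0.06 × 0.13 × 0.17 = 1484.36418 kJ m⁻²
Via Organism 5: 188100 × 0.16 × 0.2 × 0.15 × 0.06 × 0.1 = 5.41728 kJ m⁻²
Via Organism 1: 238000 × 0.14 × 0.19 × 0.1 = 633.08 kJ m⁻²
Total at Organism 16: 1484.36418 + 5.41728 + 633.08 = 2122.86146 kJ m⁻²

2122.86 kJ m⁻²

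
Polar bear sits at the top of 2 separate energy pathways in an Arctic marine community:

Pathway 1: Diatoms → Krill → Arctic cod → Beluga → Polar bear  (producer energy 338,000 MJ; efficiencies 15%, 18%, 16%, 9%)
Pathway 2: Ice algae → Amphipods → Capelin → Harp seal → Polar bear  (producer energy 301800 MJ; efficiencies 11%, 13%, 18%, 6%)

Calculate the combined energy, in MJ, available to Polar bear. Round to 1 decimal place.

Pathway 1: 338000 × 0.15 × 0.18 × 0.16 × 0.09 = 131.4144 MJ
Pathway 2: 301800 × 0.11 × 0.13 × 0.18 × 0.06 = 46.609992 MJ
Total at Polar bear: 131.4144 + 46.609992 = 178.024392 MJ

178.0 MJ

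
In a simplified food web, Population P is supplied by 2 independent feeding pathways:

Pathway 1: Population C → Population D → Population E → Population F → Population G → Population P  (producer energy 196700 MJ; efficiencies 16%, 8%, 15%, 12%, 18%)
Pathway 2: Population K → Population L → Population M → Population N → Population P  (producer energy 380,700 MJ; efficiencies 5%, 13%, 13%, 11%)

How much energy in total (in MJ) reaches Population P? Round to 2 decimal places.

Pathway 1: 196700 × 0.16 × 0.08 × 0.15 × 0.12 × 0.18 = 8.1575424 MJ
Pathway 2: 380700 × 0.05 × 0.13 × 0.13 × 0.11 = 35.386065 MJ
Total at Population P: 8.1575424 + 35.386065 = 43.5436074 MJ

43.54 MJ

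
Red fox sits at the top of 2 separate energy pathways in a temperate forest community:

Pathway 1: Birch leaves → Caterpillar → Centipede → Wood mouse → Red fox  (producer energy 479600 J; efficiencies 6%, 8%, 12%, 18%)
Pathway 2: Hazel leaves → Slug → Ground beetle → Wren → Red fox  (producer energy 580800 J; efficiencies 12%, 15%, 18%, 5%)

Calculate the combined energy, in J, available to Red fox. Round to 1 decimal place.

Pathway 1: 479600 × 0.06 × 0.08 × 0.12 × 0.18 = 49.724928 J
Pathway 2: 580800 × 0.12 × 0.15 × 0.18 × 0.05 = 94.0896 J
Total at Red fox: 49.724928 + 94.0896 = 143.814528 J

143.8 J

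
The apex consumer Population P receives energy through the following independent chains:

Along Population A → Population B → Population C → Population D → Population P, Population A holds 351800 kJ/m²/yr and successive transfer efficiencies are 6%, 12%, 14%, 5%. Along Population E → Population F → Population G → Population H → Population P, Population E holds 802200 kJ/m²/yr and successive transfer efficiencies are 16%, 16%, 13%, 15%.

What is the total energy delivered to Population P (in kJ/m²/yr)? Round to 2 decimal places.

418.19 kJ/m²/yr

Via Population A: 351800 × 0.06 × 0.12 × 0.14 × 0.05 = 17.73072 kJ/m²/yr
Via Population E: 802200 × 0.16 × 0.16 × 0.13 × 0.15 = 400.45824 kJ/m²/yr
Total at Population P: 17.73072 + 400.45824 = 418.18896 kJ/m²/yr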